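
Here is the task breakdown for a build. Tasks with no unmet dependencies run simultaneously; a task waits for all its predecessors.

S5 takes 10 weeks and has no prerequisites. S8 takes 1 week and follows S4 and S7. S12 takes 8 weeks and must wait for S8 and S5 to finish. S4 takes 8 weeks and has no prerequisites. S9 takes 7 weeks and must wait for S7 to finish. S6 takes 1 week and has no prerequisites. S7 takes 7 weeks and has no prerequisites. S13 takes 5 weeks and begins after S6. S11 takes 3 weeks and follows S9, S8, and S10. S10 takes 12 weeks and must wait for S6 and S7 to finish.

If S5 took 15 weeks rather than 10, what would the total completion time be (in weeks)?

As given, the longest chain is S7→S10→S11 = 7+12+3 = 22, so the finish is 22 weeks.
S5 is off the critical path — its longest chain is 18 weeks, giving 4 of slack.
New critical path: S5→S12 = 15+8 = 23 ⇒ 23 weeks.

23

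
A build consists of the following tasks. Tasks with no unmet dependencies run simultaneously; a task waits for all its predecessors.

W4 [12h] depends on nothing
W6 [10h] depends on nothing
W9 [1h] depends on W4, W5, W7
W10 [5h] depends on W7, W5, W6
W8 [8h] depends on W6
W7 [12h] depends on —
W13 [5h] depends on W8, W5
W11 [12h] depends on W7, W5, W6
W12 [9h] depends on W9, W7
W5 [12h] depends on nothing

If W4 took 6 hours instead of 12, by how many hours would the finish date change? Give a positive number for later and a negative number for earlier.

Actual critical path: W5→W11 = 12+12 = 24 ⇒ 24 hours.
W4 has 2 hours of float (longest path through it is 22).
No other chain overtakes it, so the finish is 24 hours.
Change in finish: 24 − 24 = +0 hours.

0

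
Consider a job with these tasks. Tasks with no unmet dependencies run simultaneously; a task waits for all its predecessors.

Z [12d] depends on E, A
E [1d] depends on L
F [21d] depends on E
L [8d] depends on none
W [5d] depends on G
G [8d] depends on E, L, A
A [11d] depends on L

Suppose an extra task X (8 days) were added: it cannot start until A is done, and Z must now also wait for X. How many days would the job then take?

Originally the job takes 32 days.
With X inserted, Z now waits for max(E, A, X).
New critical path: L→A→X→Z = 8+11+8+12 = 39 ⇒ 39 days.

39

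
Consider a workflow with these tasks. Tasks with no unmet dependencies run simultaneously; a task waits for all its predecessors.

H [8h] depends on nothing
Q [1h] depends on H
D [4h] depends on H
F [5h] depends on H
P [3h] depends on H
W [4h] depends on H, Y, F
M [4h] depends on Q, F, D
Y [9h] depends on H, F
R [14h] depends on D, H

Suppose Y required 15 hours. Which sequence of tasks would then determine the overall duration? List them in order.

H, F, Y, W

As given, the longest chain is H→F→Y→W = 8+5+9+4 = 26, so the finish is 26 hours.
Y lies on that path, so at 15 hours the path becomes 32 hours.
The critical path is still H→F→Y→W; finish is now 32 hours.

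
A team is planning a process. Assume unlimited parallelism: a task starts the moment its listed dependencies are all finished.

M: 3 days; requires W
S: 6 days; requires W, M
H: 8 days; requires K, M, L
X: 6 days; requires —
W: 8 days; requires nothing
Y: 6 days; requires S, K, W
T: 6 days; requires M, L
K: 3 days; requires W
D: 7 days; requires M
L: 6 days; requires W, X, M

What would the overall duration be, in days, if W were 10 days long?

The binding path is W→M→L→H = 8+3+6+8 = 25; finish at 25 days.
W is on the critical path; changing it to 10 makes that path 27 days.
No other chain overtakes it, so the finish is 27 days.

27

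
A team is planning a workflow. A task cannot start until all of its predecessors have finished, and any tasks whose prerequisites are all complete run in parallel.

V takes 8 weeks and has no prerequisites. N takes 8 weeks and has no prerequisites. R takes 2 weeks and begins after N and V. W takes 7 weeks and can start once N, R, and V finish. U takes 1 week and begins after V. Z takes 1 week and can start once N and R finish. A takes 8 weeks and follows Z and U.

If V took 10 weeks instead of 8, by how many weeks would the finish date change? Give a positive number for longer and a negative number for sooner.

2

As given, the longest chain is V→R→Z→A = 8+2+1+8 = 19, so the finish is 19 weeks.
V is on the critical path; changing it to 10 makes that path 21 weeks.
The critical path is still V→R→Z→A; finish is now 21 weeks.
Change in finish: 21 − 19 = +2 weeks.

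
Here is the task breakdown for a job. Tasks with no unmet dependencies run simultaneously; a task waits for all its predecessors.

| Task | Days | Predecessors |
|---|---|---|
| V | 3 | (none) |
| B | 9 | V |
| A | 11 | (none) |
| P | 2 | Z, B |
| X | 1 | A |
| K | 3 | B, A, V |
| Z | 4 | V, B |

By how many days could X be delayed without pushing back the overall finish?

6

V→B→Z→P = 3+9+4+2 = 18 sets the makespan at 18 days.
Longest path through X: 12 days (earliest finish 12, latest finish 18).
So X can slip 18 − 12 = 6 days.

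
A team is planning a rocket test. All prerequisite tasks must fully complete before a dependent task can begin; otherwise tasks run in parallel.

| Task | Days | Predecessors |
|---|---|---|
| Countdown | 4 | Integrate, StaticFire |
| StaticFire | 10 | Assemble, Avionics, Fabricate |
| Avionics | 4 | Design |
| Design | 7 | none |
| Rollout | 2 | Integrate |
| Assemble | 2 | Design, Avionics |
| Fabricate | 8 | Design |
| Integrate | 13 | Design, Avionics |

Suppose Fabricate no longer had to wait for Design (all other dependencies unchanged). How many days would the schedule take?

Before: longest chain Design→Fabricate→StaticFire→Countdown = 7+8+10+4 = 29, finish 29.
Without Design→Fabricate, Fabricate's earliest start moves from 7 to 0.
The longest chain is now Design→Avionics→Integrate→Countdown = 7+4+13+4 = 28, so the schedule takes 28 days.

28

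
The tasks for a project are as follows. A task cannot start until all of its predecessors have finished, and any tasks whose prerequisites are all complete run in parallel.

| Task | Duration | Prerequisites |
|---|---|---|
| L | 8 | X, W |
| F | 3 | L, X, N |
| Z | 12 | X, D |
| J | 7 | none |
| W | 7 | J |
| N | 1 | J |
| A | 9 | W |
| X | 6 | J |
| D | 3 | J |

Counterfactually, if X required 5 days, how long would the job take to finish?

Actual critical path: J→X→Z = 7+6+12 = 25 ⇒ 25 days.
Since X is critical, the -1 change carries straight to that chain (now 24 days).
The binding chain switches to J→W→L→F = 7+7+8+3 = 25; finish 25 days.

25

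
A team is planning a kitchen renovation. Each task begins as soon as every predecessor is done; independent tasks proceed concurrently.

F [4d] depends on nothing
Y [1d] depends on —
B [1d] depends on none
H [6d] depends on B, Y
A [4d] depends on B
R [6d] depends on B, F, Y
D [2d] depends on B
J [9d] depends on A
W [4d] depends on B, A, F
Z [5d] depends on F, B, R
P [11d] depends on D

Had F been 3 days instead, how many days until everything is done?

Critical path before the change: F→R→Z = 4+6+5 = 15 giving 15 days.
Since F is critical, the -1 change carries straight to that chain (now 14 days).
That remains the longest chain; total 14 days.

14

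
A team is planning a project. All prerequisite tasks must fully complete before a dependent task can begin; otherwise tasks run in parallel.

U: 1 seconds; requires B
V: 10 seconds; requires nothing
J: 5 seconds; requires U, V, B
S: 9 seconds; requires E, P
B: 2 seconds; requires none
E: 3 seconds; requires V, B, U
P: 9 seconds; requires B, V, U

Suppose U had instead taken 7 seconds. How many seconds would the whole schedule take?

28

The binding path is V→P→S = 10+9+9 = 28; finish at 28 seconds.
U is off the critical path — its longest chain is 21 seconds, giving 7 of slack.
That remains the longest chain; total 28 seconds.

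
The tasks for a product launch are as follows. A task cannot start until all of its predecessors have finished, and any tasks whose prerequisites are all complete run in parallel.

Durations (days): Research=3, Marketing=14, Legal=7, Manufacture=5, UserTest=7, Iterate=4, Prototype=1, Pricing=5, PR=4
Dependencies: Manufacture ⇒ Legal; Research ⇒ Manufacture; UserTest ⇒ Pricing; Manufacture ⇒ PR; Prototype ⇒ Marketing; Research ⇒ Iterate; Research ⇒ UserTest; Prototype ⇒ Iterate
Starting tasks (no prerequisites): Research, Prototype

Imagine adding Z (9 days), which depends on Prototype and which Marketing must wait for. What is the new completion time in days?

24

Originally the project takes 15 days.
With Z inserted, Marketing now waits for max(Prototype, Z).
New critical path: Prototype→Z→Marketing = 1+9+14 = 24 ⇒ 24 days.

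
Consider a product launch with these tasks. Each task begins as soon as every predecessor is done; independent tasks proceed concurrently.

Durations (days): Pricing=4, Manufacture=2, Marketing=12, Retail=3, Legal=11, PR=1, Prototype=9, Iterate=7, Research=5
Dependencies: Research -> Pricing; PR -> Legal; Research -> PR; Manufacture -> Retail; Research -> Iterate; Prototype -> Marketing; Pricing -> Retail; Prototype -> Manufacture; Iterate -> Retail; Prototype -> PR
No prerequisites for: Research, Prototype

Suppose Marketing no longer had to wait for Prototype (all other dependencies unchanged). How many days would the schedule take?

Before: longest chain Prototype→Marketing = 9+12 = 21, finish 21.
Without Prototype→Marketing, Marketing's earliest start moves from 9 to 0.
The longest chain is now Prototype→PR→Legal = 9+1+11 = 21, so the schedule takes 21 days.

21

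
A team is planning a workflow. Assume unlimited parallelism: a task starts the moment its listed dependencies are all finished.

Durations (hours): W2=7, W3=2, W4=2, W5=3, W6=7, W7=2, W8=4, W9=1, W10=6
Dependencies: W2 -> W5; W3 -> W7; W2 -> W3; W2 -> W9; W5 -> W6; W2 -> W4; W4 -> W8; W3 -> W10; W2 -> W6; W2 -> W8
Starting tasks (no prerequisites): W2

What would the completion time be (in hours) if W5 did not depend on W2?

Before: longest chain W2→W5→W6 = 7+3+7 = 17, finish 17.
Without W2→W5, W5's earliest start moves from 7 to 0.
After: W2→W3→W10 = 7+2+6 = 15 → 15 hours.

15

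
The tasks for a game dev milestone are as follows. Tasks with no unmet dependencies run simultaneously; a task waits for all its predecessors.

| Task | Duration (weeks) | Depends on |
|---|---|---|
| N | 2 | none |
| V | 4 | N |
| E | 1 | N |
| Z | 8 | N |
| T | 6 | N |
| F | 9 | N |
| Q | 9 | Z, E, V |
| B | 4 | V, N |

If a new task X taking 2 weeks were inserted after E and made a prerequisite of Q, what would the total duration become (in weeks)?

Originally the project takes 19 weeks.
With X inserted, Q now waits for max(Z, E, V, X).
New critical path: N→Z→Q = 2+8+9 = 19 ⇒ 19 weeks.

19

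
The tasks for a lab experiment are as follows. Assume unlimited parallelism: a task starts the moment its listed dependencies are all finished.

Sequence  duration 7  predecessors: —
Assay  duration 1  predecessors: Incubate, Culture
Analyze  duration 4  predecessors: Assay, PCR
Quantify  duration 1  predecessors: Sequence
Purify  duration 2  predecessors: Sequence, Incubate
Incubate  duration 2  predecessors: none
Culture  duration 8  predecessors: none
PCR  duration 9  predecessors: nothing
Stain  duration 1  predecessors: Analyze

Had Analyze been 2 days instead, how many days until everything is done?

12

Baseline: Culture→Assay→Analyze→Stain = 8+1+4+1 = 14 → 14 days.
Since Analyze is critical, the -2 change carries straight to that chain (now 12 days).
That remains the longest chain; total 12 days.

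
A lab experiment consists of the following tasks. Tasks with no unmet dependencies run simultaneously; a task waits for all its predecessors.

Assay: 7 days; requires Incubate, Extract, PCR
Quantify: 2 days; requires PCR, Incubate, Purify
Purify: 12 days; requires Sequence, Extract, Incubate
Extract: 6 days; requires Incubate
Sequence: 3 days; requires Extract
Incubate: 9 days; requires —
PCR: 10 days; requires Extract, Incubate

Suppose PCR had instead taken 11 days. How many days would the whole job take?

33

Critical path before the change: Incubate→Extract→PCR→Assay = 9+6+10+7 = 32 giving 32 days.
Since PCR is critical, the +1 change carries straight to that chain (now 33 days).
That remains the longest chain; total 33 days.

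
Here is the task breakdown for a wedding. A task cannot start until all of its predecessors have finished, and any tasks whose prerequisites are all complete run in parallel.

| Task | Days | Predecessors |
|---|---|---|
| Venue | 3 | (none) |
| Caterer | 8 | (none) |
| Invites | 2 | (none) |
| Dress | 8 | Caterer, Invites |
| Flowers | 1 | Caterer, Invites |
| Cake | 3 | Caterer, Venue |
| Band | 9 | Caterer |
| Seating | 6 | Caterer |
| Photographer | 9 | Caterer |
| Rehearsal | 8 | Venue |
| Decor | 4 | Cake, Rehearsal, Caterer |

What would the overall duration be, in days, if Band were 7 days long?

17

As given, the longest chain is Caterer→Band = 8+9 = 17, so the finish is 17 days.
Band is on the critical path; changing it to 7 makes that path 15 days.
New critical path: Caterer→Photographer = 8+9 = 17 ⇒ 17 days.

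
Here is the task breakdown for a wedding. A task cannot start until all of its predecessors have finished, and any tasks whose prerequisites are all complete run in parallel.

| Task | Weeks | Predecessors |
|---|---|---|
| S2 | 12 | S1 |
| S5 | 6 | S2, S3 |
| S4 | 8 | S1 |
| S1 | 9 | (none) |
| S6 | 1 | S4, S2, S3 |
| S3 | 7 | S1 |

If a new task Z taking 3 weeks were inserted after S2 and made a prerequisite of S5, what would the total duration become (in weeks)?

30

Originally the wedding takes 27 weeks.
With Z inserted, S5 now waits for max(S2, S3, Z).
New critical path: S1→S2→Z→S5 = 9+12+3+6 = 30 ⇒ 30 weeks.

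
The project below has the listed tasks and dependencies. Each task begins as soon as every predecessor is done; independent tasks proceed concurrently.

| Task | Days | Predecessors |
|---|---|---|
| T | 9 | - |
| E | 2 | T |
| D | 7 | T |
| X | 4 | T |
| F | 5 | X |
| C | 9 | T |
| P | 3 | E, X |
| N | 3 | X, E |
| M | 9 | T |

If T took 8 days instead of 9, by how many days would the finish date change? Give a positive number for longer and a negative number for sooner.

-1

Critical path before the change: T→C = 9+9 = 18 giving 18 days.
T is on the critical path; changing it to 8 makes that path 17 days.
No other chain overtakes it, so the finish is 17 days.
Change in finish: 17 − 18 = -1 days.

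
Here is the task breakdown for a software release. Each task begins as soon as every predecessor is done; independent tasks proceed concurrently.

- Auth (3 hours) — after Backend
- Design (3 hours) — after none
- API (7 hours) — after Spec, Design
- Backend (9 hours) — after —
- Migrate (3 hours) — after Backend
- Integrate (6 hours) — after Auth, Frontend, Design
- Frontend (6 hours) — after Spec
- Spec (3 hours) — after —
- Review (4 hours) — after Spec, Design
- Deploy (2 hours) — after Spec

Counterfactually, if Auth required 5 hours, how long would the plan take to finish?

The binding path is Backend→Auth→Integrate = 9+3+6 = 18; finish at 18 hours.
Auth is on the critical path; changing it to 5 makes that path 20 hours.
That remains the longest chain; total 20 hours.

20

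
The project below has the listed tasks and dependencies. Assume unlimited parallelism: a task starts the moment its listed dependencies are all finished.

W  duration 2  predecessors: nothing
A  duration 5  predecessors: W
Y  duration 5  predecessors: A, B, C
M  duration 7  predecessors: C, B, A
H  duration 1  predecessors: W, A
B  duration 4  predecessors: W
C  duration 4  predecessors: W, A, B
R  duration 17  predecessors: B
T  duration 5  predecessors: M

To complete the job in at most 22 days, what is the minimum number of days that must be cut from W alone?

1

Current finish: 23 days; target: 22.
W is on every critical path, so each day cut from W cuts the finish by one (this holds down to a finish of 22).
Need 23 − 22 = 1 day off W → W becomes 1 day, finish becomes 22.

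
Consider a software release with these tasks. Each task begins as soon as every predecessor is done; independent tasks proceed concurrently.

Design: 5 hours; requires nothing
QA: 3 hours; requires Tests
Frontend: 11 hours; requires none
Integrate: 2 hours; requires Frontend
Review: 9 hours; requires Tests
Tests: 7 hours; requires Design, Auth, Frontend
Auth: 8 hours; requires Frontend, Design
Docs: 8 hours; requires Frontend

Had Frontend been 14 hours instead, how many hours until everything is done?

Actual critical path: Frontend→Auth→Tests→Review = 11+8+7+9 = 35 ⇒ 35 hours.
Frontend is on the critical path; changing it to 14 makes that path 38 hours.
That remains the longest chain; total 38 hours.

38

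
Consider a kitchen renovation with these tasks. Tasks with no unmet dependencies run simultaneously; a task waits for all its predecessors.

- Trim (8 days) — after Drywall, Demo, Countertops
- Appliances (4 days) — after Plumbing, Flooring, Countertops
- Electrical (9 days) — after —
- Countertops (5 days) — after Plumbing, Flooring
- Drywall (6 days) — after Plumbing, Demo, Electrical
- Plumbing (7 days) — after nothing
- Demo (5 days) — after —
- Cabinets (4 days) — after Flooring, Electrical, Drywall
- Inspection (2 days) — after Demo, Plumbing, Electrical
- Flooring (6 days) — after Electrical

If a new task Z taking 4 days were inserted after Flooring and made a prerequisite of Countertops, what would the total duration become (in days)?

Originally the kitchen renovation takes 28 days.
With Z inserted, Countertops now waits for max(Plumbing, Flooring, Z).
New critical path: Electrical→Flooring→Z→Countertops→Trim = 9+6+4+5+8 = 32 ⇒ 32 days.

32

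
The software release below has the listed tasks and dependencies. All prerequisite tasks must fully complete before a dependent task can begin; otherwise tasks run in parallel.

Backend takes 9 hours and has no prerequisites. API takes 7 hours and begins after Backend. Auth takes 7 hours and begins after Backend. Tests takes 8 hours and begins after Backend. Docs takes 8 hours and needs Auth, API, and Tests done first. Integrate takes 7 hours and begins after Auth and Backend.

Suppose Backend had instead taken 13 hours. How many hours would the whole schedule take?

29

Actual critical path: Backend→Tests→Docs = 9+8+8 = 25 ⇒ 25 hours.
Backend is on the critical path; changing it to 13 makes that path 29 hours.
That remains the longest chain; total 29 hours.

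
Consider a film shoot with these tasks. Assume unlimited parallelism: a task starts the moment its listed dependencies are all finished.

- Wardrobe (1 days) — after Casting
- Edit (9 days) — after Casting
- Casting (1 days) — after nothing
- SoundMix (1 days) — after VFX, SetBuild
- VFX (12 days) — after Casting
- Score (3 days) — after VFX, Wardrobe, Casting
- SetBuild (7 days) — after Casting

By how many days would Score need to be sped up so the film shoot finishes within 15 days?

1

Current finish: 16 days; target: 15.
Score is on every critical path, so each day cut from Score cuts the finish by one (this holds down to a finish of 14).
Need 16 − 15 = 1 day off Score → Score becomes 2 days, finish becomes 15.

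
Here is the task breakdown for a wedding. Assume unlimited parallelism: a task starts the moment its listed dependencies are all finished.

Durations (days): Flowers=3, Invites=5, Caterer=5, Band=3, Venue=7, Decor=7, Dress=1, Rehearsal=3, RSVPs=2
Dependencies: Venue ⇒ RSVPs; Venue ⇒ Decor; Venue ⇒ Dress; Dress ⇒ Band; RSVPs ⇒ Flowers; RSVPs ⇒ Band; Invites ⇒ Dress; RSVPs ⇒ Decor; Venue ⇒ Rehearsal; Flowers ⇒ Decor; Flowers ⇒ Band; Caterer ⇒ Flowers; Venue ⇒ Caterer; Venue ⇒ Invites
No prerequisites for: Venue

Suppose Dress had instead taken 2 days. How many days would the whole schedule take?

The binding path is Venue→Caterer→Flowers→Decor = 7+5+3+7 = 22; finish at 22 days.
Dress is off the critical path — its longest chain is 16 days, giving 6 of slack.
The critical path is still Venue→Caterer→Flowers→Decor; finish is now 22 days.

22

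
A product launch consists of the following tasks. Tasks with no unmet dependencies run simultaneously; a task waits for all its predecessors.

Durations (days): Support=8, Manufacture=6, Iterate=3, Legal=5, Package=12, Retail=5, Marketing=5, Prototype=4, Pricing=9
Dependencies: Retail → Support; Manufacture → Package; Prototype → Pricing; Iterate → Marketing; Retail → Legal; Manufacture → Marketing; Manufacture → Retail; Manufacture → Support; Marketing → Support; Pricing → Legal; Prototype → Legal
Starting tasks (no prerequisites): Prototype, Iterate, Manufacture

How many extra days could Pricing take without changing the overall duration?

Critical path: Manufacture→Marketing→Support = 6+5+8 = 19, so the finish is 19 days.
The longest chain containing Pricing totals 18 days.
So Pricing can slip 14 − 13 = 1 day.

1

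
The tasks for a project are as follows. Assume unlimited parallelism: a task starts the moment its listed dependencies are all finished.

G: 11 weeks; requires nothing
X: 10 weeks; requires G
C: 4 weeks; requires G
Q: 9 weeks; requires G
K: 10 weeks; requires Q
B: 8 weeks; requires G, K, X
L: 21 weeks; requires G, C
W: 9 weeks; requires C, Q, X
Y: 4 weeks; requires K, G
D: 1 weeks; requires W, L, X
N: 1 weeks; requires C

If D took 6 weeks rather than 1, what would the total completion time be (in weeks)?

42

Critical path before the change: G→Q→K→B = 11+9+10+8 = 38 giving 38 weeks.
D is off the critical path — its longest chain is 37 weeks, giving 1 of slack.
Now G→C→L→D = 11+4+21+6 = 42 is longest, so the finish becomes 42 weeks.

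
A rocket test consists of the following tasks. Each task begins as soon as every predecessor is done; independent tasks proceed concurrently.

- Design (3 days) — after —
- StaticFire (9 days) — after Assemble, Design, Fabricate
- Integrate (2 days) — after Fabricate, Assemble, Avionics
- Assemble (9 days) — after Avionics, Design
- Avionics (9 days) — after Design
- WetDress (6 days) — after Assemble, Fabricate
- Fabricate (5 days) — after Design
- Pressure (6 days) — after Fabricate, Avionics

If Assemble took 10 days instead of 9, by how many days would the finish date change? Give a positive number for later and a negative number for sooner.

Baseline: Design→Avionics→Assemble→StaticFire = 3+9+9+9 = 30 → 30 days.
Since Assemble is critical, the +1 change carries straight to that chain (now 31 days).
The critical path is still Design→Avionics→Assemble→StaticFire; finish is now 31 days.
Change in finish: 31 − 30 = +1 days.

1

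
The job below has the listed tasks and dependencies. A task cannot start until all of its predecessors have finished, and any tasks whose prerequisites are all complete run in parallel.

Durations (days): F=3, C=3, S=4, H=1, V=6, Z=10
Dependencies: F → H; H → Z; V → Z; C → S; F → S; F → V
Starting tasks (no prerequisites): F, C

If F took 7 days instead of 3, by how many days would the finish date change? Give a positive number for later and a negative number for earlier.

4

Actual critical path: F→V→Z = 3+6+10 = 19 ⇒ 19 days.
Since F is critical, the +4 change carries straight to that chain (now 23 days).
That remains the longest chain; total 23 days.
Change in finish: 23 − 19 = +4 days.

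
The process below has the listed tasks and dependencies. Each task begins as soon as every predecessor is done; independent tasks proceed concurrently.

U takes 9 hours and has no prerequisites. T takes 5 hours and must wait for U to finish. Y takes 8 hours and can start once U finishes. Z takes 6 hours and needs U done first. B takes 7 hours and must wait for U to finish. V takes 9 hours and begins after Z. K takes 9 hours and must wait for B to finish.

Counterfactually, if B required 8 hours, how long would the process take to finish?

26

As given, the longest chain is U→B→K = 9+7+9 = 25, so the finish is 25 hours.
Since B is critical, the +1 change carries straight to that chain (now 26 hours).
The critical path is still U→B→K; finish is now 26 hours.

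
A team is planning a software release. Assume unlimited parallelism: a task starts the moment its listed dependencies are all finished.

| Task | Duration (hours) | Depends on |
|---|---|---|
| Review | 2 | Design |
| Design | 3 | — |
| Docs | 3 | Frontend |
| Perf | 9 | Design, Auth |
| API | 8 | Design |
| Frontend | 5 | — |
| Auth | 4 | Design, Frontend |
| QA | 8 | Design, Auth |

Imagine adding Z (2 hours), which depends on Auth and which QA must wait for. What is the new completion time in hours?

Originally the software release takes 18 hours.
With Z inserted, QA now waits for max(Design, Auth, Z).
New critical path: Frontend→Auth→Z→QA = 5+4+2+8 = 19 ⇒ 19 hours.

19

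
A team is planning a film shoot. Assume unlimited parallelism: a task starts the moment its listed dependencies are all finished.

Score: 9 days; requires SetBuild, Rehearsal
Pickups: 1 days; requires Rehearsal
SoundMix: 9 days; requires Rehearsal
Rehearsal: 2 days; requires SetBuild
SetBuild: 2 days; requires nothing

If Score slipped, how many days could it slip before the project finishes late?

Critical path: SetBuild→Rehearsal→Score = 2+2+9 = 13, so the finish is 13 days.
Score finishes as early as 13 and must finish by 13.
Slack of Score = 4 − 4 = 0 days.

0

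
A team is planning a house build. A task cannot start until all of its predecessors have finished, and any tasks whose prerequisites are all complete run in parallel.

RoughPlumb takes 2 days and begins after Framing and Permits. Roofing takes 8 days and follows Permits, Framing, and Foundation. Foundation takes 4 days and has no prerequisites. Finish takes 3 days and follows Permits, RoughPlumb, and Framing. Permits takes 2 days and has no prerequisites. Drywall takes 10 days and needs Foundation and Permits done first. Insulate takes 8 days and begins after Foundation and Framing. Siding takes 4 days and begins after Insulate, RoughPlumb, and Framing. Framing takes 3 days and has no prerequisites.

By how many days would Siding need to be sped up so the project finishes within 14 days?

2

Current finish: 16 days; target: 14.
Siding is on every critical path, so each day cut from Siding cuts the finish by one (this holds down to a finish of 14).
Need 16 − 14 = 2 days off Siding → Siding becomes 2 days, finish becomes 14.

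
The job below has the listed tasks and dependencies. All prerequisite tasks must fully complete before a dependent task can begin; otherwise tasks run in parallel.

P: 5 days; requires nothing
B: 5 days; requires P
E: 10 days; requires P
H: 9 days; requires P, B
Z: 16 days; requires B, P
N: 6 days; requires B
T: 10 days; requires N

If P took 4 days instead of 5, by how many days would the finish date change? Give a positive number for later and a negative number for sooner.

-1

Actual critical path: P→B→Z = 5+5+16 = 26 ⇒ 26 days.
Since P is critical, the -1 change carries straight to that chain (now 25 days).
No other chain overtakes it, so the finish is 25 days.
Change in finish: 25 − 26 = -1 days.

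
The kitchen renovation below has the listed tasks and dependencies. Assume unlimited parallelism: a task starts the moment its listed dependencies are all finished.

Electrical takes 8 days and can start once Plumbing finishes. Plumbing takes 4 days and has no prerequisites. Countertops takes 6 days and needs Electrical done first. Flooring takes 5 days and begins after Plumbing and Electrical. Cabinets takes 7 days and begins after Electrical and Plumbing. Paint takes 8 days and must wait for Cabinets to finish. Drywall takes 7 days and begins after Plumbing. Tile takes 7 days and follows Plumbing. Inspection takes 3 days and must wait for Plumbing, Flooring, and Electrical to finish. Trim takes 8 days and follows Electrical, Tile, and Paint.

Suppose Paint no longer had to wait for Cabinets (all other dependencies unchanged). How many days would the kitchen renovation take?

Original critical path: Plumbing→Electrical→Cabinets→Paint→Trim = 4+8+7+8+8 = 35 ⇒ 35 days.
Without Cabinets→Paint, Paint's earliest start moves from 19 to 0.
After: Plumbing→Electrical→Flooring→Inspection = 4+8+5+3 = 20 → 20 days.

20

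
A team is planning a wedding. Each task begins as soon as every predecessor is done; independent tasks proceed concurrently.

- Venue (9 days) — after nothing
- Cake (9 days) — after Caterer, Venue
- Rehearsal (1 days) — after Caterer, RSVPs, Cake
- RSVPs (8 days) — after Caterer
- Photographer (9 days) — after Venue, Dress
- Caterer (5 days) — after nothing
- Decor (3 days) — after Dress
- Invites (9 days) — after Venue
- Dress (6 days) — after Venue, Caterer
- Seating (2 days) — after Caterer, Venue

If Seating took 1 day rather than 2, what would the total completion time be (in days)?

The binding path is Venue→Dress→Photographer = 9+6+9 = 24; finish at 24 days.
The longest path through Seating is only 11 days, so Seating has float 13.
That remains the longest chain; total 24 days.

24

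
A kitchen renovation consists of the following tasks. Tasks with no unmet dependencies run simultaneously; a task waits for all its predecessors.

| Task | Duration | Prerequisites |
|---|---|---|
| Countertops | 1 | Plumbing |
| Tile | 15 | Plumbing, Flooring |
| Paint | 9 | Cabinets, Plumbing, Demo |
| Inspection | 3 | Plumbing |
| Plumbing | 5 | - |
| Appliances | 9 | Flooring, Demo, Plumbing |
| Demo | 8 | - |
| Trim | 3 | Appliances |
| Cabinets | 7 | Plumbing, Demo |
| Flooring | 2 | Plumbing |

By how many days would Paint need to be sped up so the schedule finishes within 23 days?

Current finish: 24 days; target: 23.
Paint is on every critical path, so each day cut from Paint cuts the finish by one (this holds down to a finish of 22).
Need 24 − 23 = 1 day off Paint → Paint becomes 8 days, finish becomes 23.

1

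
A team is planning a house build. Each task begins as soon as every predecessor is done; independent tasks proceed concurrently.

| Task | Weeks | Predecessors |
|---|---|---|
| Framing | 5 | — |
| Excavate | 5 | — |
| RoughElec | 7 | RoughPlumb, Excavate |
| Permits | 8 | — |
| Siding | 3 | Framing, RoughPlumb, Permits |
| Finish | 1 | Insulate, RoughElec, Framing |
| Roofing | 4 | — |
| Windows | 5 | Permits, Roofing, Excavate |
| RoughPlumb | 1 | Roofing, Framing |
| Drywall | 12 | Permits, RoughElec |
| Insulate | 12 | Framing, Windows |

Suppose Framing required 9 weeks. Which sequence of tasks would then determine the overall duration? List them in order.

Critical path before the change: Permits→Windows→Insulate→Finish = 8+5+12+1 = 26 giving 26 weeks.
Framing is off the critical path — its longest chain is 25 weeks, giving 1 of slack.
Now Framing→RoughPlumb→RoughElec→Drywall = 9+1+7+12 = 29 is longest, so the finish becomes 29 weeks.

Framing, RoughPlumb, RoughElec, Drywall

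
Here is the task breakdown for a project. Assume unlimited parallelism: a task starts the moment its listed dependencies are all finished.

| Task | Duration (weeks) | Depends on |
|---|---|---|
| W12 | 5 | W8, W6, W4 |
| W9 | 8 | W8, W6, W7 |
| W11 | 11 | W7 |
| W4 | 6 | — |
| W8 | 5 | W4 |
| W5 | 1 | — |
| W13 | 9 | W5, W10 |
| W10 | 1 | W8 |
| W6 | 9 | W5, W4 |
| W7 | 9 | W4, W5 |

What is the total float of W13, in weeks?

W4→W7→W11 = 6+9+11 = 26 sets the makespan at 26 weeks.
Longest path through W13: 21 weeks (earliest finish 21, latest finish 26).
Float = 26 − 21 = 5.

5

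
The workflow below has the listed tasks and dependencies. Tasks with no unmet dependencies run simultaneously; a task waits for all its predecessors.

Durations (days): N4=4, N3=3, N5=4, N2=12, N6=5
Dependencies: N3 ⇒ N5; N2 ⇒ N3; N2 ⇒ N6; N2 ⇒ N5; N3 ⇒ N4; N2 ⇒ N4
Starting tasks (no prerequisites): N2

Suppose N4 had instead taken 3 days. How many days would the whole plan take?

19

As given, the longest chain is N2→N3→N4 = 12+3+4 = 19, so the finish is 19 days.
N4 is on the critical path; changing it to 3 makes that path 18 days.
Now N2→N3→N5 = 12+3+4 = 19 is longest, so the finish becomes 19 days.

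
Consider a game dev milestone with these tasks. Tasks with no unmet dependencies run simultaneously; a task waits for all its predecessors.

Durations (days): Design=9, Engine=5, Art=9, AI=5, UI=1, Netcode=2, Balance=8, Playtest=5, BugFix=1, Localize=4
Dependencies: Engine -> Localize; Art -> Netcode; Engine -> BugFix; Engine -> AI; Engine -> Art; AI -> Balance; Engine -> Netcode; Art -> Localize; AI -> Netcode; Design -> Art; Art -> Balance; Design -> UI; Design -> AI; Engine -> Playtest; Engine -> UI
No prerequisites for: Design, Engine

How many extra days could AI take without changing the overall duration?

4

The longest chain is Design→Art→Balance = 9+9+8 = 26; overall finish 26 days.
Longest path through AI: 22 days (earliest finish 14, latest finish 18).
Slack of AI = 13 − 9 = 4 days.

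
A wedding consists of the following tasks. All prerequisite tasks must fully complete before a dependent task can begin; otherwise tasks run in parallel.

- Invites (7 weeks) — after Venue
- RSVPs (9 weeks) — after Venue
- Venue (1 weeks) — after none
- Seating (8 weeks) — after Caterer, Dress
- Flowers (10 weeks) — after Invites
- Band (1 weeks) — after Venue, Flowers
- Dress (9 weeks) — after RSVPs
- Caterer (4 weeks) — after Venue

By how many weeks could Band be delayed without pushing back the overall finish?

8

The longest chain is Venue→RSVPs→Dress→Seating = 1+9+9+8 = 27; overall finish 27 weeks.
Longest path through Band: 19 weeks (earliest finish 19, latest finish 27).
So Band can slip 27 − 19 = 8 weeks.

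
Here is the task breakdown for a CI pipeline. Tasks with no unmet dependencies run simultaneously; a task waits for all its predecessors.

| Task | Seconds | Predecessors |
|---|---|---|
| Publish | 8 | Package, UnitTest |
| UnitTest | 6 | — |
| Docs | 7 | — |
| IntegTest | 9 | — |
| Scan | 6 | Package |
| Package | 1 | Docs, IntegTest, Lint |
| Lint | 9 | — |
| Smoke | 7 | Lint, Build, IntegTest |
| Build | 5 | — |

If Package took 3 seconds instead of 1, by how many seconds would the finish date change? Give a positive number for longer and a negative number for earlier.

Actual critical path: Lint→Package→Publish = 9+1+8 = 18 ⇒ 18 seconds.
Package is on the critical path; changing it to 3 makes that path 20 seconds.
The critical path is still Lint→Package→Publish; finish is now 20 seconds.
Change in finish: 20 − 18 = +2 seconds.

2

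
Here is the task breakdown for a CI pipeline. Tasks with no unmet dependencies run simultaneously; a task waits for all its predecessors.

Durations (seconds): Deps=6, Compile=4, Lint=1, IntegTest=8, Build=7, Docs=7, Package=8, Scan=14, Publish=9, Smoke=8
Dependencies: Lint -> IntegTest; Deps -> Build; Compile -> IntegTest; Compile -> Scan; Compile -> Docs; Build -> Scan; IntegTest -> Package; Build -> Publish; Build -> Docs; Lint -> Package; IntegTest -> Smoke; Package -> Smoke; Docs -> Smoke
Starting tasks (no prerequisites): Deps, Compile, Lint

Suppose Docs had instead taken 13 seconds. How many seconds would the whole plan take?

Actual critical path: Deps→Build→Docs→Smoke = 6+7+7+8 = 28 ⇒ 28 seconds.
Docs lies on that path, so at 13 seconds the path becomes 34 seconds.
That remains the longest chain; total 34 seconds.

34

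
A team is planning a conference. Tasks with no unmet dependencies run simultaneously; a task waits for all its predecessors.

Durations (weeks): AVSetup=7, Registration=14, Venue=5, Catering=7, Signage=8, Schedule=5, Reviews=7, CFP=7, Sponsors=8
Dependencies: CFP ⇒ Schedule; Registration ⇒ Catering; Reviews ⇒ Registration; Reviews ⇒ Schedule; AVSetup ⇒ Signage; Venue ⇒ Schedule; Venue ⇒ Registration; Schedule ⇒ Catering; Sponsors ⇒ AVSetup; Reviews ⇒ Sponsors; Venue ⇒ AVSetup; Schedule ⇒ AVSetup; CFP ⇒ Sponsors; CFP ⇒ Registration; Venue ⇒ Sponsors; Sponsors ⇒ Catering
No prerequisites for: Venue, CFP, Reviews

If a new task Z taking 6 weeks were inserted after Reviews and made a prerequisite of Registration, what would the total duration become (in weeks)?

34

Originally the plan takes 30 weeks.
With Z inserted, Registration now waits for max(Reviews, Venue, CFP, Z).
New critical path: Reviews→Z→Registration→Catering = 7+6+14+7 = 34 ⇒ 34 weeks.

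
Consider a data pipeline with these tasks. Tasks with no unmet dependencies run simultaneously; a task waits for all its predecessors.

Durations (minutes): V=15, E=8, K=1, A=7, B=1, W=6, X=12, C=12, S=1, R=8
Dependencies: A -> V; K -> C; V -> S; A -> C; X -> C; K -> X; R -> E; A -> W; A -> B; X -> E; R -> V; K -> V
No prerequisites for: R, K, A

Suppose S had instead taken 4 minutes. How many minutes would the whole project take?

27

Critical path before the change: K→X→C = 1+12+12 = 25 giving 25 minutes.
S is off the critical path — its longest chain is 24 minutes, giving 1 of slack.
New critical path: R→V→S = 8+15+4 = 27 ⇒ 27 minutes.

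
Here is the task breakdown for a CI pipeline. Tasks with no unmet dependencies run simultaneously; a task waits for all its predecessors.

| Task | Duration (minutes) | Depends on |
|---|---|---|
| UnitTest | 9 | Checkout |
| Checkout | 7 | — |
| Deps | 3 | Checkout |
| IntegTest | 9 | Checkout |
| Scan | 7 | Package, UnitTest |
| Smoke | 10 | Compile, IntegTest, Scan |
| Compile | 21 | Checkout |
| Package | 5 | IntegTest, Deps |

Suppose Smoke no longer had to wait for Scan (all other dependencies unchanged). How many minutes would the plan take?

38

Before: longest chain Checkout→Compile→Smoke = 7+21+10 = 38, finish 38.
Dropping Scan→Smoke doesn't change Smoke's earliest start (28); another predecessor still binds.
After: Checkout→Compile→Smoke = 7+21+10 = 38 → 38 minutes.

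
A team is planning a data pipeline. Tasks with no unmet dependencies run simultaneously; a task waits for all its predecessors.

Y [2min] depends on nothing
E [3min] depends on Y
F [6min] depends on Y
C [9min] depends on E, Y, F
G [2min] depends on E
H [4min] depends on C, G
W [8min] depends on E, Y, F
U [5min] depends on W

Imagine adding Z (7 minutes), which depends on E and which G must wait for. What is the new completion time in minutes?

Originally the data pipeline takes 21 minutes.
With Z inserted, G now waits for max(E, Z).
New critical path: Y→F→C→H = 2+6+9+4 = 21 ⇒ 21 minutes.

21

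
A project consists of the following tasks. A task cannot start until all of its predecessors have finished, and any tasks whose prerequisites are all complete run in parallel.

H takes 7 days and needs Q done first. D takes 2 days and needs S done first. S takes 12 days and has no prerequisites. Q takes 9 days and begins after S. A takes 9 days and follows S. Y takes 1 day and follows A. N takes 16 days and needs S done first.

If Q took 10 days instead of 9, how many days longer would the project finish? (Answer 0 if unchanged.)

1

As given, the longest chain is S→Q→H = 12+9+7 = 28, so the finish is 28 days.
Q lies on that path, so at 10 days the path becomes 29 days.
No other chain overtakes it, so the finish is 29 days.
Change in finish: 29 − 28 = +1 days.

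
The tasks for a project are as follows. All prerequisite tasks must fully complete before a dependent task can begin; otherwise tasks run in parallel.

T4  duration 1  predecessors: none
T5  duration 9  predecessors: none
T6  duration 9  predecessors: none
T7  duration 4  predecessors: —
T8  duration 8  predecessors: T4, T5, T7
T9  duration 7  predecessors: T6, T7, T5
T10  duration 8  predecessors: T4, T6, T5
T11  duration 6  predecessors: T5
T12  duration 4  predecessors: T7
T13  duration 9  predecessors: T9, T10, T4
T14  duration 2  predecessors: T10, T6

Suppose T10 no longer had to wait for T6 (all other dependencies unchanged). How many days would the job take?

With the dependency in place, T5→T10→T13 = 9+8+9 = 26 sets the finish at 26 days.
Dropping T6→T10 doesn't change T10's earliest start (9); another predecessor still binds.
The longest chain is now T5→T10→T13 = 9+8+9 = 26, so the job takes 26 days.

26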